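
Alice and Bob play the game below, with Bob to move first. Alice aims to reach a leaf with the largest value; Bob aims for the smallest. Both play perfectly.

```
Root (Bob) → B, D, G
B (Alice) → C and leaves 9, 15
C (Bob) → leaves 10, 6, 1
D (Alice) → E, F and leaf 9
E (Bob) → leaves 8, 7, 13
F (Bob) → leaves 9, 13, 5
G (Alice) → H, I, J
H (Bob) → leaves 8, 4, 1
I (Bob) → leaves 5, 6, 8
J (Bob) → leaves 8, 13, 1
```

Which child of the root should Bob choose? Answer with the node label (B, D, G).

G

C (Bob): min(10, 6, 1) = 1
B (Alice): max(1, 9, 15) = 15
E (Bob): min(8, 7, 13) = 7
F (Bob): min(9, 13, 5) = 5
D (Alice): max(7, 5, 9) = 9
H (Bob): min(8, 4, 1) = 1
I (Bob): min(5, 6, 8) = 5
J (Bob): min(8, 13, 1) = 1
G (Alice): max(1, 5, 1) = 5
Root (Bob): min(15, 9, 5) = 5
Bob picks the child with the lowest value: G (value 5).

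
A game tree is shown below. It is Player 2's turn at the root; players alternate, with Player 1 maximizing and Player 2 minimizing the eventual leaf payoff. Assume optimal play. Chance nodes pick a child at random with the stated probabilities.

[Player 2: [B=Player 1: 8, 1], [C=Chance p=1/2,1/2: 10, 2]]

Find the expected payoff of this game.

B (Player 1): max(8, 1) = 8
C (Chance): 1/2·10 + 1/2·2 = 6
Root (Player 2): min(8, 6) = 6

6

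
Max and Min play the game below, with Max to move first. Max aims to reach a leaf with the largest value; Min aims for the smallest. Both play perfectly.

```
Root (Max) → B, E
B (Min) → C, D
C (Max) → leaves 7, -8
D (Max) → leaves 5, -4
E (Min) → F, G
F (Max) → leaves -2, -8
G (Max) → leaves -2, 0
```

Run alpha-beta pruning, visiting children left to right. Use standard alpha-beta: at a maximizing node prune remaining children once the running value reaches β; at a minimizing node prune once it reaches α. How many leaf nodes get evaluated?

C [α=-∞,β=+∞]: v=7
D [α=-∞,β=7]: v=5
B [α=-∞,β=+∞]: v=5
F [α=5,β=+∞]: v=-2
E [α=5,β=+∞]: v=-2 after child 1 ≤ α → α-cutoff, skip 1
Root [α=-∞,β=+∞]: v=5
Leaves evaluated: 6 of 8.

6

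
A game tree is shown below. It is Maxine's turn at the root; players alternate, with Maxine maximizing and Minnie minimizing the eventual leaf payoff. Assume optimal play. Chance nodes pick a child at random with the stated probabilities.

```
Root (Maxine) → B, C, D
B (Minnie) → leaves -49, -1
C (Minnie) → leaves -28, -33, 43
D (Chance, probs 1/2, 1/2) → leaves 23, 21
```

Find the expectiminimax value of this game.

22

B (Minnie): min(-49, -1) = -49
C (Minnie): min(-28, -33, 43) = -33
D (Chance): 1/2·23 + 1/2·21 = 22
Root (Maxine): max(-49, -33, 22) = 22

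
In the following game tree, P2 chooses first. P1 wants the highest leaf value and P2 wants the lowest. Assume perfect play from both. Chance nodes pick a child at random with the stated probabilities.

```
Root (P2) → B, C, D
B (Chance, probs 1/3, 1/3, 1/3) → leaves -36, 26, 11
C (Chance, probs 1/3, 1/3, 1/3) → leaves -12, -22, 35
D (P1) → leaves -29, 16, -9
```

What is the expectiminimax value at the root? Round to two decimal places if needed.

B (Chance): 1/3·-36 + 1/3·26 + 1/3·11 = 0.33
C (Chance): 1/3·-12 + 1/3·-22 + 1/3·35 = 0.33
D (P1): max(-29, 16, -9) = 16
Root (P2): min(0.33, 0.33, 16) = 0.33

0.33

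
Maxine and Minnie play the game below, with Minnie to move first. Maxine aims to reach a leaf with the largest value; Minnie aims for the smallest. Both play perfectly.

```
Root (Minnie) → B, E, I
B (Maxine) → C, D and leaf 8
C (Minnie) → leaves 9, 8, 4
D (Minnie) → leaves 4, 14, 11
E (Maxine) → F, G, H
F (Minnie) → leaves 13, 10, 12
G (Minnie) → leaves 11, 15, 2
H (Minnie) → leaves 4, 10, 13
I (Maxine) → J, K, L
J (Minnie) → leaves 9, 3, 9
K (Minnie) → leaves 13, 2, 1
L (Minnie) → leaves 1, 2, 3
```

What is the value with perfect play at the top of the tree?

3

C (Minnie): min(9, 8, 4) = 4
D (Minnie): min(4, 14, 11) = 4
B (Maxine): max(4, 4, 8) = 8
F (Minnie): min(13, 10, 12) = 10
G (Minnie): min(11, 15, 2) = 2
H (Minnie): min(4, 10, 13) = 4
E (Maxine): max(10, 2, 4) = 10
J (Minnie): min(9, 3, 9) = 3
K (Minnie): min(13, 2, 1) = 1
L (Minnie): min(1, 2, 3) = 1
I (Maxine): max(3, 1, 1) = 3
Root (Minnie): min(8, 10, 3) = 3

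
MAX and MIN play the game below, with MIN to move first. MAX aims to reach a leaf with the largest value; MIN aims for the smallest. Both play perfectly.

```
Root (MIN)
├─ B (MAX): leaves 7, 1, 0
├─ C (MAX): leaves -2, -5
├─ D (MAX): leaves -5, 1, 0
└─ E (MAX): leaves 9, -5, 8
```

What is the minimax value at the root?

-2

B (MAX): max(7, 1, 0) = 7
C (MAX): max(-2, -5) = -2
D (MAX): max(-5, 1, 0) = 1
E (MAX): max(9, -5, 8) = 9
Root (MIN): min(7, -2, 1, 9) = -2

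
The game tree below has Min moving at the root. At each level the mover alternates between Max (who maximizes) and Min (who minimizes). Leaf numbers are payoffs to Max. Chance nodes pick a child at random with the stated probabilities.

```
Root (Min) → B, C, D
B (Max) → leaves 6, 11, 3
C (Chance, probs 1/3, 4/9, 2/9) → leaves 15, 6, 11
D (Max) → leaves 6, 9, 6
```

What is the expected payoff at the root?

9

B (Max): max(6, 11, 3) = 11
C (Chance): 1/3·15 + 4/9·6 + 2/9·11 = 10.11
D (Max): max(6, 9, 6) = 9
Root (Min): min(11, 10.11, 9) = 9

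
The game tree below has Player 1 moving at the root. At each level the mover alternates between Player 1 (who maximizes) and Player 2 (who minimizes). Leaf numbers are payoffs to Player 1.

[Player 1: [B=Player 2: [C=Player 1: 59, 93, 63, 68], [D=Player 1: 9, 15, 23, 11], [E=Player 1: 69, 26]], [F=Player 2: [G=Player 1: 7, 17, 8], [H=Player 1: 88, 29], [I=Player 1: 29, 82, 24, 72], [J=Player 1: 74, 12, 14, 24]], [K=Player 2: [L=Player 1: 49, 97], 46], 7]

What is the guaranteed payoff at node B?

23

C: max(59, 93, 63, 68) = 93
D: max(9, 15, 23, 11) = 23
E: max(69, 26) = 69
B: min(93, 23, 69) = 23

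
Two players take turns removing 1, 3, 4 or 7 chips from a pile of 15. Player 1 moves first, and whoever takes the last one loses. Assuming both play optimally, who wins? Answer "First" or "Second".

First

Compute winning (W) and losing (L) positions by backward induction:
i:   0  1  2  3  4  5  6  7  8  9 10 11 12 13 14 15
     W  L  W  L  W  W  W  W  W  L  W  L  W  W  W  W
Position 15 is W, so the first player wins.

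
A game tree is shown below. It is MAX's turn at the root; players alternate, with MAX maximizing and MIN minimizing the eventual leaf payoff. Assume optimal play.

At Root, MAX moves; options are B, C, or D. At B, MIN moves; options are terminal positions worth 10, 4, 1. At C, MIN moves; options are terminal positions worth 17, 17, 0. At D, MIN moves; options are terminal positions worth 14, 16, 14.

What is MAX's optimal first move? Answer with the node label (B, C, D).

B (MIN): min(10, 4, 1) = 1
C (MIN): min(17, 17, 0) = 0
D (MIN): min(14, 16, 14) = 14
Root (MAX): max(1, 0, 14) = 14
MAX picks the child with the highest value: D (value 14).

D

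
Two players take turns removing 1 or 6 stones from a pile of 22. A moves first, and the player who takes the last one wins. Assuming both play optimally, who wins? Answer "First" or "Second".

i:   0  1  2  3  4  5  6  7  8  9 10 11 12 13 14 15 16 17 18 19 20 21 22
     L  W  L  W  L  W  W  L  W  L  W  L  W  W  L  W  L  W  L  W  W  L  W
Position 22 is W, so the first player wins.

First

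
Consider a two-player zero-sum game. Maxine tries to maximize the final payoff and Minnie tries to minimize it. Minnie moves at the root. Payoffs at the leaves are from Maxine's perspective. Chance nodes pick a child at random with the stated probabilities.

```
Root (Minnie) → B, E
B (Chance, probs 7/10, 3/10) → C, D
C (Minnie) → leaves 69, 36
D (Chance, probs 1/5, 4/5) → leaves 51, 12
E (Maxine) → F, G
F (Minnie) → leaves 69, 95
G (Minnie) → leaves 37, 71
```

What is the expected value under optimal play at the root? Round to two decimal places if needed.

31.14

C (Minnie): min(69, 36) = 36
D (Chance): 1/5·51 + 4/5·12 = 19.8
B (Chance): 7/10·36 + 3/10·19.8 = 31.14
F (Minnie): min(69, 95) = 69
G (Minnie): min(37, 71) = 37
E (Maxine): max(69, 37) = 69
Root (Minnie): min(31.14, 69) = 31.14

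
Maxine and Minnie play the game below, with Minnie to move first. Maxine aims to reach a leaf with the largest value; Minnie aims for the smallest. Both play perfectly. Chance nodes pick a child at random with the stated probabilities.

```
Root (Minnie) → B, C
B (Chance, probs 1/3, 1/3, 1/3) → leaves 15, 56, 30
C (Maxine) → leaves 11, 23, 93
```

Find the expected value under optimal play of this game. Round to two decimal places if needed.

B (Chance): 1/3·15 + 1/3·56 + 1/3·30 = 33.67
C (Maxine): max(11, 23, 93) = 93
Root (Minnie): min(33.67, 93) = 33.67

33.67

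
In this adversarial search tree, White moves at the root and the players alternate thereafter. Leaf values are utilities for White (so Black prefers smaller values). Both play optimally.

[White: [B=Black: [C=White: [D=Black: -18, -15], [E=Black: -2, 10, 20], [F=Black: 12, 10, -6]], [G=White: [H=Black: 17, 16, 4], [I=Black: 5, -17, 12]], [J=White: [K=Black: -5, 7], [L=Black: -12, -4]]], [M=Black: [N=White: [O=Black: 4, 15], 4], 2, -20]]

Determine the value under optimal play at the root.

-5

D (Black): min(-18, -15) = -18
E (Black): min(-2, 10, 20) = -2
F (Black): min(12, 10, -6) = -6
C (White): max(-18, -2, -6) = -2
H (Black): min(17, 16, 4) = 4
I (Black): min(5, -17, 12) = -17
G (White): max(4, -17) = 4
K (Black): min(-5, 7) = -5
L (Black): min(-12, -4) = -12
J (White): max(-5, -12) = -5
B (Black): min(-2, 4, -5) = -5
O (Black): min(4, 15) = 4
N (White): max(4, 4) = 4
M (Black): min(4, 2, -20) = -20
Root (White): max(-5, -20) = -5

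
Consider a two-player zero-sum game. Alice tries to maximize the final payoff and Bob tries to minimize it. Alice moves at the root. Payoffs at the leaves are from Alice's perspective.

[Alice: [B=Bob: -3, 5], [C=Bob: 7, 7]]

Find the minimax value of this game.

B (Bob): min(-3, 5) = -3
C (Bob): min(7, 7) = 7
Root (Alice): max(-3, 7) = 7

7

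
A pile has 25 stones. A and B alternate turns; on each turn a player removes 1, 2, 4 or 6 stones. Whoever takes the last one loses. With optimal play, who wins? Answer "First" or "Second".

Mark each pile size as W (mover wins) or L (mover loses):
i:   0  1  2  3  4  5  6  7  8  9 10 11 12 13 14 15 16 17 18 19 20 21 22 23 24 25
     W  L  W  W  L  W  W  W  W  L  W  W  L  W  W  W  W  L  W  W  L  W  W  W  W  L
Position 25 is L, so the second player wins.

Second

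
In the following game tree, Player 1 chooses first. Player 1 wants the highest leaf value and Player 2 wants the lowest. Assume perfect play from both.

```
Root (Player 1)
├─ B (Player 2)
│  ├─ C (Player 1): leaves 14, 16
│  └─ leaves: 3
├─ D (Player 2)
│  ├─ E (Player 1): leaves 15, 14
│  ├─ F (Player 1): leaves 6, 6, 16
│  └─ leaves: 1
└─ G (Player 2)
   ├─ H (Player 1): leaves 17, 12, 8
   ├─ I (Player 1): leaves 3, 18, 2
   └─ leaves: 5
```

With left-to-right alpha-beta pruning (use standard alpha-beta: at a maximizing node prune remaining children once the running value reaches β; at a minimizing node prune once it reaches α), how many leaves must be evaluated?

C [α=-∞,β=+∞]: v=16
B [α=-∞,β=+∞]: v=3
E [α=3,β=+∞]: v=15
F [α=3,β=15]: v=16
D [α=3,β=+∞]: v=1
H [α=3,β=+∞]: v=17
I [α=3,β=17]: v=18 after child 2 ≥ β → β-cutoff, skip 1
G [α=3,β=+∞]: v=5
Root [α=-∞,β=+∞]: v=5
Leaves evaluated: 15 of 16.

15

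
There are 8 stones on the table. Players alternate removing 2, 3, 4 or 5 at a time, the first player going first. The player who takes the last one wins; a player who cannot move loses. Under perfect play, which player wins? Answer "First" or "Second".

Second

i:   0  1  2  3  4  5  6  7  8
     L  L  W  W  W  W  W  L  L
Position 8 is L, so the second player wins.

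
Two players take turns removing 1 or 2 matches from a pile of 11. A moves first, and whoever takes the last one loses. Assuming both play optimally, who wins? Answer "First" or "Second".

i:   0  1  2  3  4  5  6  7  8  9 10 11
     W  L  W  W  L  W  W  L  W  W  L  W
Position 11 is W, so the first player wins.

First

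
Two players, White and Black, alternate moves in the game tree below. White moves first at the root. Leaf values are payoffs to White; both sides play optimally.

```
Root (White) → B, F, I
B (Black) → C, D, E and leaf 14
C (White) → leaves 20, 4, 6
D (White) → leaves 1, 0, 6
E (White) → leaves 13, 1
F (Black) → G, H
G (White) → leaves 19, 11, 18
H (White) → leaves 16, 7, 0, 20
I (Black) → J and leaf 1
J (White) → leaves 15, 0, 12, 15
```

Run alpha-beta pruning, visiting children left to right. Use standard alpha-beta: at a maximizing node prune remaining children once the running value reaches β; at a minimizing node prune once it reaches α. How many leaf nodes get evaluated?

C [α=-∞,β=+∞]: v=20
D [α=-∞,β=20]: v=6
E [α=-∞,β=6]: v=13 after child 1 ≥ β → β-cutoff, skip 1
B [α=-∞,β=+∞]: v=6
G [α=6,β=+∞]: v=19
H [α=6,β=19]: v=20
F [α=6,β=+∞]: v=19
J [α=19,β=+∞]: v=15
I [α=19,β=+∞]: v=15 after child 1 ≤ α → α-cutoff, skip 1
Root [α=-∞,β=+∞]: v=19
Leaves evaluated: 19 of 21.

19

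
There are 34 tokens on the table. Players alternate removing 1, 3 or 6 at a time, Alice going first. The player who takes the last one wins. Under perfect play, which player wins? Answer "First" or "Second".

Mark each pile size as W (mover wins) or L (mover loses):
i:   0  1  2  3  4  5  6  7  8  9 10 11 12 13 14 15 16 17 18 19 20 21 22 23 24 25 26 27 28 29 30 31 32 33 34
     L  W  L  W  L  W  W  W  W  L  W  L  W  L  W  W  W  W  L  W  L  W  L  W  W  W  W  L  W  L  W  L  W  W  W
Position 34 is W, so the first player wins.

First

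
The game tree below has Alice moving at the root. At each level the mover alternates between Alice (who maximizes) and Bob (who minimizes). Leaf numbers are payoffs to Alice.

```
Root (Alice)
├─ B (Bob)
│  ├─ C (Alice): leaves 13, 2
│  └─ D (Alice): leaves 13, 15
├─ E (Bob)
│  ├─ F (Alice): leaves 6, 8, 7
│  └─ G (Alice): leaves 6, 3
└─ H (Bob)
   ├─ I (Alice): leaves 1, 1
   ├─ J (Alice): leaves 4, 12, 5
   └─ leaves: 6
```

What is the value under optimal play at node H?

I: max(1, 1) = 1
J: max(4, 12, 5) = 12
H: min(1, 12, 6) = 1

1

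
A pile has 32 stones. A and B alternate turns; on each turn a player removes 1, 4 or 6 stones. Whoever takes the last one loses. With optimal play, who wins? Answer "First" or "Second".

First

i:   0  1  2  3  4  5  6  7  8  9 10 11 12 13 14 15 16 17 18 19 20 21 22 23 24 25 26 27 28 29 30 31 32
     W  L  W  L  W  W  L  W  L  W  W  L  W  L  W  W  L  W  L  W  W  L  W  L  W  W  L  W  L  W  W  L  W
Position 32 is W, so the first player wins.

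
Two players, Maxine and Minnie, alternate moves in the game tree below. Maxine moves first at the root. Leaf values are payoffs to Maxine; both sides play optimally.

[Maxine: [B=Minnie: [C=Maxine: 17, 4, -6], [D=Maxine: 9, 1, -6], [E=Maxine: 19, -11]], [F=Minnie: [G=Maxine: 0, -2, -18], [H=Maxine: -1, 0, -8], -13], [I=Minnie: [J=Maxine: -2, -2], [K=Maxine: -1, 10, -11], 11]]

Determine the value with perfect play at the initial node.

C (Maxine): max(17, 4, -6) = 17
D (Maxine): max(9, 1, -6) = 9
E (Maxine): max(19, -11) = 19
B (Minnie): min(17, 9, 19) = 9
G (Maxine): max(0, -2, -18) = 0
H (Maxine): max(-1, 0, -8) = 0
F (Minnie): min(0, 0, -13) = -13
J (Maxine): max(-2, -2) = -2
K (Maxine): max(-1, 10, -11) = 10
I (Minnie): min(-2, 10, 11) = -2
Root (Maxine): max(9, -13, -2) = 9

9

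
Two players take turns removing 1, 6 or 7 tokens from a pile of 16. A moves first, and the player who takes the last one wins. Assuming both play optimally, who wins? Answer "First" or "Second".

W/L table (W = player to move can force a win):
i:   0  1  2  3  4  5  6  7  8  9 10 11 12 13 14 15 16
     L  W  L  W  L  W  W  W  W  W  W  W  L  W  L  W  L
Position 16 is L, so the second player wins.

Second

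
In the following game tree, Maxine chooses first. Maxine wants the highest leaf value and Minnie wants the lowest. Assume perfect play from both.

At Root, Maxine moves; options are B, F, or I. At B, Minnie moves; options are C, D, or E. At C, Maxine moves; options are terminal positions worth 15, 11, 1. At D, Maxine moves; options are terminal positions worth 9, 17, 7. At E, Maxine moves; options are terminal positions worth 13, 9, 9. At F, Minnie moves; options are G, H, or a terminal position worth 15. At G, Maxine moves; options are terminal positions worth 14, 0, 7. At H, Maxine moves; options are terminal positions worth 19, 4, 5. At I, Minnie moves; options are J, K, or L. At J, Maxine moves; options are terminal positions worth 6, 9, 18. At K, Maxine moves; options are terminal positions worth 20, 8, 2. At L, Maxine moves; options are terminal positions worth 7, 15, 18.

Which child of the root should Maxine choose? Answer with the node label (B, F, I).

C (Maxine): max(15, 11, 1) = 15
D (Maxine): max(9, 17, 7) = 17
E (Maxine): max(13, 9, 9) = 13
B (Minnie): min(15, 17, 13) = 13
G (Maxine): max(14, 0, 7) = 14
H (Maxine): max(19, 4, 5) = 19
F (Minnie): min(14, 19, 15) = 14
J (Maxine): max(6, 9, 18) = 18
K (Maxine): max(20, 8, 2) = 20
L (Maxine): max(7, 15, 18) = 18
I (Minnie): min(18, 20, 18) = 18
Root (Maxine): max(13, 14, 18) = 18
Maxine picks the child with the highest value: I (value 18).

I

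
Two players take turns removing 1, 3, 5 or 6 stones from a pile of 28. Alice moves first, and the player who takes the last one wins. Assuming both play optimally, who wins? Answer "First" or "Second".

W/L table (W = player to move can force a win):
i:   0  1  2  3  4  5  6  7  8  9 10 11 12 13 14 15 16 17 18 19 20 21 22 23 24 25 26 27 28
     L  W  L  W  L  W  W  W  W  W  W  L  W  L  W  L  W  W  W  W  W  W  L  W  L  W  L  W  W
Position 28 is W, so the first player wins.

First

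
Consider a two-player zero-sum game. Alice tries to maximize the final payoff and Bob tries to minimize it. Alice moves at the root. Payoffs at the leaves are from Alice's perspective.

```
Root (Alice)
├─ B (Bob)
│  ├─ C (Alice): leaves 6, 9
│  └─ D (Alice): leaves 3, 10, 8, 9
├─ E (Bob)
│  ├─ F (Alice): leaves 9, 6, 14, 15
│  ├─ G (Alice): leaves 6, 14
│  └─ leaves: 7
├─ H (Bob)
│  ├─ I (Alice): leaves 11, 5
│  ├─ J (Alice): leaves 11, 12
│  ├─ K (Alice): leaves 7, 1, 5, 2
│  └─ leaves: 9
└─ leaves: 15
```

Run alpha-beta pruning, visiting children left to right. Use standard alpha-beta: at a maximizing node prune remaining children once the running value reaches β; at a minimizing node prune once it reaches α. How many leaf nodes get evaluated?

19

C [α=-∞,β=+∞]: v=9
D [α=-∞,β=9]: v=10 after child 2 ≥ β → β-cutoff, skip 2
B [α=-∞,β=+∞]: v=9
F [α=9,β=+∞]: v=15
G [α=9,β=15]: v=14
E [α=9,β=+∞]: v=7
I [α=9,β=+∞]: v=11
J [α=9,β=11]: v=11 after child 1 ≥ β → β-cutoff, skip 1
K [α=9,β=11]: v=7
H [α=9,β=+∞]: v=7 after child 3 ≤ α → α-cutoff, skip 1
Root [α=-∞,β=+∞]: v=15
Leaves evaluated: 19 of 23.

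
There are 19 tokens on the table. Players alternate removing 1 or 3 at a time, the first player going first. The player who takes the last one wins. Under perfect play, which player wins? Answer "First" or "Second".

Positions where the player to move wins (W) vs loses (L):
i:   0  1  2  3  4  5  6  7  8  9 10 11 12 13 14 15 16 17 18 19
     L  W  L  W  L  W  L  W  L  W  L  W  L  W  L  W  L  W  L  W
Position 19 is W, so the first player wins.

First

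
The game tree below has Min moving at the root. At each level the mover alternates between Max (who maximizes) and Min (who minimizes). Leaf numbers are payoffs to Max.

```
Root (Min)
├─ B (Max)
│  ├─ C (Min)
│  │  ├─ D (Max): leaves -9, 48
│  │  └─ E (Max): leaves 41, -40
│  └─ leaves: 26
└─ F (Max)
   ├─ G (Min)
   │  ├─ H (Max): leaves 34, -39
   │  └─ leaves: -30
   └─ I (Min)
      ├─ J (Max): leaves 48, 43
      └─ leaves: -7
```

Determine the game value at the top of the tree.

-7

D (Max): max(-9, 48) = 48
E (Max): max(41, -40) = 41
C (Min): min(48, 41) = 41
B (Max): max(41, 26) = 41
H (Max): max(34, -39) = 34
G (Min): min(34, -30) = -30
J (Max): max(48, 43) = 48
I (Min): min(48, -7) = -7
F (Max): max(-30, -7) = -7
Root (Min): min(41, -7) = -7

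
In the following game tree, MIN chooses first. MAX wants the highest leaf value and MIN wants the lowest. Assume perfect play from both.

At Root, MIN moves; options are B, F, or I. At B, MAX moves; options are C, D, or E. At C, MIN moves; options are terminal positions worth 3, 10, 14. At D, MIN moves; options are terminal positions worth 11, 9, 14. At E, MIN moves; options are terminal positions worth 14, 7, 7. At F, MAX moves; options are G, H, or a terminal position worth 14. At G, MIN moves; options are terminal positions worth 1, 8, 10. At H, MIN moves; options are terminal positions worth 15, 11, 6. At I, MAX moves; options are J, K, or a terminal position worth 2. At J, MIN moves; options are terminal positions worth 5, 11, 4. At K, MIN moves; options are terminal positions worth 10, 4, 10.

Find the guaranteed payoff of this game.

4

C (MIN): min(3, 10, 14) = 3
D (MIN): min(11, 9, 14) = 9
E (MIN): min(14, 7, 7) = 7
B (MAX): max(3, 9, 7) = 9
G (MIN): min(1, 8, 10) = 1
H (MIN): min(15, 11, 6) = 6
F (MAX): max(1, 6, 14) = 14
J (MIN): min(5, 11, 4) = 4
K (MIN): min(10, 4, 10) = 4
I (MAX): max(4, 4, 2) = 4
Root (MIN): min(9, 14, 4) = 4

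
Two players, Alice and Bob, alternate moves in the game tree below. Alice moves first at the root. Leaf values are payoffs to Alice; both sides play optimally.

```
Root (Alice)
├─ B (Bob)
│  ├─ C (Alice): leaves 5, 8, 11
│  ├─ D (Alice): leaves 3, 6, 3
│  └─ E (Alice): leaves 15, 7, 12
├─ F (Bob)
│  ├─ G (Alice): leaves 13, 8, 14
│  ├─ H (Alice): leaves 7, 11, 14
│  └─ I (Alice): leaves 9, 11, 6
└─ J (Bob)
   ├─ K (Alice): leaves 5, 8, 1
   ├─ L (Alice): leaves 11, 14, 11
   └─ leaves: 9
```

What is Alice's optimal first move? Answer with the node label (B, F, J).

C (Alice): max(5, 8, 11) = 11
D (Alice): max(3, 6, 3) = 6
E (Alice): max(15, 7, 12) = 15
B (Bob): min(11, 6, 15) = 6
G (Alice): max(13, 8, 14) = 14
H (Alice): max(7, 11, 14) = 14
I (Alice): max(9, 11, 6) = 11
F (Bob): min(14, 14, 11) = 11
K (Alice): max(5, 8, 1) = 8
L (Alice): max(11, 14, 11) = 14
J (Bob): min(8, 14, 9) = 8
Root (Alice): max(6, 11, 8) = 11
Alice picks the child with the highest value: F (value 11).

F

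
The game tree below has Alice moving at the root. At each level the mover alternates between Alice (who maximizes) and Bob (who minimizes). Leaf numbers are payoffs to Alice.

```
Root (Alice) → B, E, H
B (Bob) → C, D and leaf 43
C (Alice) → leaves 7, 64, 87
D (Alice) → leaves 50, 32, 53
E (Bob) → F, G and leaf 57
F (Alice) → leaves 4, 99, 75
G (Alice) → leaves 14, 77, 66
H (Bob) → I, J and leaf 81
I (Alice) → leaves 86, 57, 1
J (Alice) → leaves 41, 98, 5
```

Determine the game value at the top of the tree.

81

C (Alice): max(7, 64, 87) = 87
D (Alice): max(50, 32, 53) = 53
B (Bob): min(87, 53, 43) = 43
F (Alice): max(4, 99, 75) = 99
G (Alice): max(14, 77, 66) = 77
E (Bob): min(99, 77, 57) = 57
I (Alice): max(86, 57, 1) = 86
J (Alice): max(41, 98, 5) = 98
H (Bob): min(86, 98, 81) = 81
Root (Alice): max(43, 57, 81) = 81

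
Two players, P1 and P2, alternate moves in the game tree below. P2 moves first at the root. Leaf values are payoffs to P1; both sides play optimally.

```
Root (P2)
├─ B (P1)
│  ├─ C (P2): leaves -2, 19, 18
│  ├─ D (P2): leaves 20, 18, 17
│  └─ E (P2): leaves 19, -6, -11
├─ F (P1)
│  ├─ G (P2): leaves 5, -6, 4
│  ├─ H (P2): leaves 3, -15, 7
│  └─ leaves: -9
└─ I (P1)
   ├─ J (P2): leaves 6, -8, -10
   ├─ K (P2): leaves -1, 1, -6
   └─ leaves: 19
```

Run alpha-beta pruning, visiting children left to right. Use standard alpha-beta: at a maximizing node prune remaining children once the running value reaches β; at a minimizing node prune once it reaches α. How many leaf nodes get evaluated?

20

C [α=-∞,β=+∞]: v=-2
D [α=-2,β=+∞]: v=17
E [α=17,β=+∞]: v=-6 after child 2 ≤ α → α-cutoff, skip 1
B [α=-∞,β=+∞]: v=17
G [α=-∞,β=17]: v=-6
H [α=-6,β=17]: v=-15 after child 2 ≤ α → α-cutoff, skip 1
F [α=-∞,β=17]: v=-6
J [α=-∞,β=-6]: v=-10
K [α=-10,β=-6]: v=-6
I [α=-∞,β=-6]: v=-6 after child 2 ≥ β → β-cutoff, skip 1
Root [α=-∞,β=+∞]: v=-6
Leaves evaluated: 20 of 23.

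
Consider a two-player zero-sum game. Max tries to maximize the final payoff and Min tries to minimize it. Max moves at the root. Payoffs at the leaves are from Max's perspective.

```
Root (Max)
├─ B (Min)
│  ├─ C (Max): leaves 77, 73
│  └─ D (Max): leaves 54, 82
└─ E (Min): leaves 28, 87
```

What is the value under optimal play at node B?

77

C: max(77, 73) = 77
D: max(54, 82) = 82
B: min(77, 82) = 77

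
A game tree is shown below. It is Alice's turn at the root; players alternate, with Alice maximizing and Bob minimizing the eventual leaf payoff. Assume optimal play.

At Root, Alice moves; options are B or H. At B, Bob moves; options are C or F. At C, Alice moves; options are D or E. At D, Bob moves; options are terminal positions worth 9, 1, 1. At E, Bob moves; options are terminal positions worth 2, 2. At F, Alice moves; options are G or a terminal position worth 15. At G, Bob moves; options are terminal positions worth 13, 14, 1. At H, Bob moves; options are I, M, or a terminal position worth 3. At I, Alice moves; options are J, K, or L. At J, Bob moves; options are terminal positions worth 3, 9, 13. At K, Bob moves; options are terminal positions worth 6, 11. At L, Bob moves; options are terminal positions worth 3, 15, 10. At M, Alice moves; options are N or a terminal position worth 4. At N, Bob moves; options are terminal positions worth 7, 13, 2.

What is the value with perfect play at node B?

2

D: min(9, 1, 1) = 1
E: min(2, 2) = 2
C: max(1, 2) = 2
G: min(13, 14, 1) = 1
F: max(1, 15) = 15
B: min(2, 15) = 2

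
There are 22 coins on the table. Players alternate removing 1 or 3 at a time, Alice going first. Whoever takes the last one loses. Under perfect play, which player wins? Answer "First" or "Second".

First

Positions where the player to move wins (W) vs loses (L):
i:   0  1  2  3  4  5  6  7  8  9 10 11 12 13 14 15 16 17 18 19 20 21 22
     W  L  W  L  W  L  W  L  W  L  W  L  W  L  W  L  W  L  W  L  W  L  W
Position 22 is W, so the first player wins.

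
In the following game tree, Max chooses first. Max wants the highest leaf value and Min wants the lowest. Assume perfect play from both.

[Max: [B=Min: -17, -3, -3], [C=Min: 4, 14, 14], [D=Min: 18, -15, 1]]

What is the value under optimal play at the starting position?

B (Min): min(-17, -3, -3) = -17
C (Min): min(4, 14, 14) = 4
D (Min): min(18, -15, 1) = -15
Root (Max): max(-17, 4, -15) = 4

4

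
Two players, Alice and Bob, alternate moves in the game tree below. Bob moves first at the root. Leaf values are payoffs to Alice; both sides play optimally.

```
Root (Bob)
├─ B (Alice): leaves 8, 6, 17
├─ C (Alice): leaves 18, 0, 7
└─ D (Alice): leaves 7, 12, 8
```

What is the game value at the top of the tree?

B (Alice): max(8, 6, 17) = 17
C (Alice): max(18, 0, 7) = 18
D (Alice): max(7, 12, 8) = 12
Root (Bob): min(17, 18, 12) = 12

12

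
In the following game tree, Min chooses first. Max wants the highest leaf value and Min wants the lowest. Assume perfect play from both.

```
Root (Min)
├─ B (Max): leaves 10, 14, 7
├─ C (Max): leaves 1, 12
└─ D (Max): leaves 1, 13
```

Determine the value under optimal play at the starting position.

B (Max): max(10, 14, 7) = 14
C (Max): max(1, 12) = 12
D (Max): max(1, 13) = 13
Root (Min): min(14, 12, 13) = 12

12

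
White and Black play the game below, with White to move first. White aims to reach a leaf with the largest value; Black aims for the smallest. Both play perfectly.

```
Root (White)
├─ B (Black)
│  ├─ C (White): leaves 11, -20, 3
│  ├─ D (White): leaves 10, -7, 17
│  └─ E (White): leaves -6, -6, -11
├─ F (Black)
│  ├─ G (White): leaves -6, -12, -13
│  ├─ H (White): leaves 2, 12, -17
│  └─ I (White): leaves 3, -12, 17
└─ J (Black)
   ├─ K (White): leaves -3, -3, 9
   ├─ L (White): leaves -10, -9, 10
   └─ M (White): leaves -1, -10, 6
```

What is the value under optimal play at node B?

-6

C: max(11, -20, 3) = 11
D: max(10, -7, 17) = 17
E: max(-6, -6, -11) = -6
B: min(11, 17, -6) = -6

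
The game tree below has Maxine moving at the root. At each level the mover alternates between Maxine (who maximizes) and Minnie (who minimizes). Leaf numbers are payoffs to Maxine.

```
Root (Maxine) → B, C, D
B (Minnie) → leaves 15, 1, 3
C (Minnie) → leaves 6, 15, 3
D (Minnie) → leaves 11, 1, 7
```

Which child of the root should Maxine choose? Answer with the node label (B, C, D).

C

B (Minnie): min(15, 1, 3) = 1
C (Minnie): min(6, 15, 3) = 3
D (Minnie): min(11, 1, 7) = 1
Root (Maxine): max(1, 3, 1) = 3
Maxine picks the child with the highest value: C (value 3).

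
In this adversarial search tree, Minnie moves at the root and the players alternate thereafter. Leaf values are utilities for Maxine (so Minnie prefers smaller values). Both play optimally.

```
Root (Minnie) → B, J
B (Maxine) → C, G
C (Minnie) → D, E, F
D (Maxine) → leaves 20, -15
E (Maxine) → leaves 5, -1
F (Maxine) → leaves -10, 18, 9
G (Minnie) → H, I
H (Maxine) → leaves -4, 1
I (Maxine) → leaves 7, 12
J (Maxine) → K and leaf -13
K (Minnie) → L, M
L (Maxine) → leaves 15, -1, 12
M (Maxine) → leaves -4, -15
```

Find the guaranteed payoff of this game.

D (Maxine): max(20, -15) = 20
E (Maxine): max(5, -1) = 5
F (Maxine): max(-10, 18, 9) = 18
C (Minnie): min(20, 5, 18) = 5
H (Maxine): max(-4, 1) = 1
I (Maxine): max(7, 12) = 12
G (Minnie): min(1, 12) = 1
B (Maxine): max(5, 1) = 5
L (Maxine): max(15, -1, 12) = 15
M (Maxine): max(-4, -15) = -4
K (Minnie): min(15, -4) = -4
J (Maxine): max(-4, -13) = -4
Root (Minnie): min(5, -4) = -4

-4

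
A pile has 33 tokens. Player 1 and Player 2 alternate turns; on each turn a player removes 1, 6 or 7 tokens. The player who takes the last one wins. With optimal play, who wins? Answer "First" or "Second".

First

Compute winning (W) and losing (L) positions by backward induction:
i:   0  1  2  3  4  5  6  7  8  9 10 11 12 13 14 15 16 17 18 19 20 21 22 23 24 25 26 27 28 29 30 31 32 33
     L  W  L  W  L  W  W  W  W  W  W  W  L  W  L  W  L  W  W  W  W  W  W  W  L  W  L  W  L  W  W  W  W  W
Position 33 is W, so the first player wins.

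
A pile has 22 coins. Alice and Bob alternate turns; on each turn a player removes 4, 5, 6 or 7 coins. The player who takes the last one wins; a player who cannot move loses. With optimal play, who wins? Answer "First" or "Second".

Mark each pile size as W (mover wins) or L (mover loses):
i:   0  1  2  3  4  5  6  7  8  9 10 11 12 13 14 15 16 17 18 19 20 21 22
     L  L  L  L  W  W  W  W  W  W  W  L  L  L  L  W  W  W  W  W  W  W  L
Position 22 is L, so the second player wins.

Second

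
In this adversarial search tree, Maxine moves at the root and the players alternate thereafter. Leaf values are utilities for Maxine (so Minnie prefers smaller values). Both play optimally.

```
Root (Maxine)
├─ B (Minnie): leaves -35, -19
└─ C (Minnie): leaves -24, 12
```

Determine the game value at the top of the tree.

B (Minnie): min(-35, -19) = -35
C (Minnie): min(-24, 12) = -24
Root (Maxine): max(-35, -24) = -24

-24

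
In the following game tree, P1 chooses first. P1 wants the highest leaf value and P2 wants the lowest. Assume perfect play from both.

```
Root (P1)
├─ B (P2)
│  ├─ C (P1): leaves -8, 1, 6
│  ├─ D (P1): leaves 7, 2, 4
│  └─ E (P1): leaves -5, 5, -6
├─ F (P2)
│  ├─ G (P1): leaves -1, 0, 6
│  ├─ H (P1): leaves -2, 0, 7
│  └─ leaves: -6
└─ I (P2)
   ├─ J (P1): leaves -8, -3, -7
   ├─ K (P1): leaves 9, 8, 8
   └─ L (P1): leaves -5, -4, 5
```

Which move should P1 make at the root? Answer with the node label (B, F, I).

C (P1): max(-8, 1, 6) = 6
D (P1): max(7, 2, 4) = 7
E (P1): max(-5, 5, -6) = 5
B (P2): min(6, 7, 5) = 5
G (P1): max(-1, 0, 6) = 6
H (P1): max(-2, 0, 7) = 7
F (P2): min(6, 7, -6) = -6
J (P1): max(-8, -3, -7) = -3
K (P1): max(9, 8, 8) = 9
L (P1): max(-5, -4, 5) = 5
I (P2): min(-3, 9, 5) = -3
Root (P1): max(5, -6, -3) = 5
P1 picks the child with the highest value: B (value 5).

B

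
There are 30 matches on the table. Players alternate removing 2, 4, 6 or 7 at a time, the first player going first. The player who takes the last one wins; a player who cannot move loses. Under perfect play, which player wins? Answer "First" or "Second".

Positions where the player to move wins (W) vs loses (L):
i:   0  1  2  3  4  5  6  7  8  9 10 11 12 13 14 15 16 17 18 19 20 21 22 23 24 25 26 27 28 29 30
     L  L  W  W  W  W  W  W  W  L  L  W  W  W  W  W  W  W  L  L  W  W  W  W  W  W  W  L  L  W  W
Position 30 is W, so the first player wins.

First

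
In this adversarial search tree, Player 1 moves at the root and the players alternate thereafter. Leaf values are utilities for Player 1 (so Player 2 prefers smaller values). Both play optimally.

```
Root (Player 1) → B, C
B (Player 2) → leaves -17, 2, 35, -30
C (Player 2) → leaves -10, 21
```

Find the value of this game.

-10

B (Player 2): min(-17, 2, 35, -30) = -30
C (Player 2): min(-10, 21) = -10
Root (Player 1): max(-30, -10) = -10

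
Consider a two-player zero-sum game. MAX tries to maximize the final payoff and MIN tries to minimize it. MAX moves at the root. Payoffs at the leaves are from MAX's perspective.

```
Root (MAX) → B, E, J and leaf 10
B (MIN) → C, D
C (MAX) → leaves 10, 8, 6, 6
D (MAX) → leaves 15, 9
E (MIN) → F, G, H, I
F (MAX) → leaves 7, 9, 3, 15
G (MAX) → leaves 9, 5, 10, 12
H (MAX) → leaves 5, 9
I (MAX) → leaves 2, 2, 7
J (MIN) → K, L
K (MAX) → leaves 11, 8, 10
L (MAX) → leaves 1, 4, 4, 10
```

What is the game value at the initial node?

10

C (MAX): max(10, 8, 6, 6) = 10
D (MAX): max(15, 9) = 15
B (MIN): min(10, 15) = 10
F (MAX): max(7, 9, 3, 15) = 15
G (MAX): max(9, 5, 10, 12) = 12
H (MAX): max(5, 9) = 9
I (MAX): max(2, 2, 7) = 7
E (MIN): min(15, 12, 9, 7) = 7
K (MAX): max(11, 8, 10) = 11
L (MAX): max(1, 4, 4, 10) = 10
J (MIN): min(11, 10) = 10
Root (MAX): max(10, 7, 10, 10) = 10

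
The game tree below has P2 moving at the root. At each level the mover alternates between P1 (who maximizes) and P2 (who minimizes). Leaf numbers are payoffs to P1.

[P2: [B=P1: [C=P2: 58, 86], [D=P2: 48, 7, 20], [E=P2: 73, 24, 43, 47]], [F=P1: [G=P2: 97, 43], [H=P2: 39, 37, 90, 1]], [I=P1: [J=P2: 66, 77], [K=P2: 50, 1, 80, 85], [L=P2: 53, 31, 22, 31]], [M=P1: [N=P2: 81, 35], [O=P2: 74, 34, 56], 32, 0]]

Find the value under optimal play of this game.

C (P2): min(58, 86) = 58
D (P2): min(48, 7, 20) = 7
E (P2): min(73, 24, 43, 47) = 24
B (P1): max(58, 7, 24) = 58
G (P2): min(97, 43) = 43
H (P2): min(39, 37, 90, 1) = 1
F (P1): max(43, 1) = 43
J (P2): min(66, 77) = 66
K (P2): min(50, 1, 80, 85) = 1
L (P2): min(53, 31, 22, 31) = 22
I (P1): max(66, 1, 22) = 66
N (P2): min(81, 35) = 35
O (P2): min(74, 34, 56) = 34
M (P1): max(35, 34, 32, 0) = 35
Root (P2): min(58, 43, 66, 35) = 35

35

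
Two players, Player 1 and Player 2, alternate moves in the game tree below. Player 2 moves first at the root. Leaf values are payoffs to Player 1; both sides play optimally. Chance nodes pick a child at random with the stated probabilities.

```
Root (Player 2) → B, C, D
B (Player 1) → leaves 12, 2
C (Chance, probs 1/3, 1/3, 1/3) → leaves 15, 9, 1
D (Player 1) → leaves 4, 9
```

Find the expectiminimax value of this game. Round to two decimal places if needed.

B (Player 1): max(12, 2) = 12
C (Chance): 1/3·15 + 1/3·9 + 1/3·1 = 8.33
D (Player 1): max(4, 9) = 9
Root (Player 2): min(12, 8.33, 9) = 8.33

8.33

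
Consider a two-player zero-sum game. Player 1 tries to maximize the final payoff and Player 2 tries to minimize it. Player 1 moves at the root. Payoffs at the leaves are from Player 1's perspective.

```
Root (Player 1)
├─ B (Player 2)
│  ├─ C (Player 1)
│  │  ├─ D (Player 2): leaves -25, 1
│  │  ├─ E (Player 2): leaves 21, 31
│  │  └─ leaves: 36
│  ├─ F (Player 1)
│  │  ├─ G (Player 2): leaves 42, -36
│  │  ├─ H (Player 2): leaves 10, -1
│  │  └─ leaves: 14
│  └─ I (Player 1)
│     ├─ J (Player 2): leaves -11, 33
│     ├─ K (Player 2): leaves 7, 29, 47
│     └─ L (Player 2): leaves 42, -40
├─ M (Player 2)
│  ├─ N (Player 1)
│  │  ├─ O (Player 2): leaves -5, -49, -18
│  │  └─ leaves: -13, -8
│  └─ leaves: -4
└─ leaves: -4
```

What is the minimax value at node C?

D: min(-25, 1) = -25
E: min(21, 31) = 21
C: max(-25, 21, 36) = 36

36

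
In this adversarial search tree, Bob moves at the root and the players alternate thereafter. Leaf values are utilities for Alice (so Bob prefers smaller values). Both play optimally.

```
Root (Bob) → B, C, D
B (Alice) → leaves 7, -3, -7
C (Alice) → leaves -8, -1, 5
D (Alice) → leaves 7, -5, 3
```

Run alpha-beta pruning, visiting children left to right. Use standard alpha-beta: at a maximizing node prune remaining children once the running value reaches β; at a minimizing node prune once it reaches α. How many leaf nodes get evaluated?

7

B [α=-∞,β=+∞]: v=7
C [α=-∞,β=7]: v=5
D [α=-∞,β=5]: v=7 after child 1 ≥ β → β-cutoff, skip 2
Root [α=-∞,β=+∞]: v=5
Leaves evaluated: 7 of 9.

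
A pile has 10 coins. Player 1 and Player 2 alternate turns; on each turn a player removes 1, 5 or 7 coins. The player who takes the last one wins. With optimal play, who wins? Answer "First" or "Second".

i:   0  1  2  3  4  5  6  7  8  9 10
     L  W  L  W  L  W  L  W  L  W  L
Position 10 is L, so the second player wins.

Second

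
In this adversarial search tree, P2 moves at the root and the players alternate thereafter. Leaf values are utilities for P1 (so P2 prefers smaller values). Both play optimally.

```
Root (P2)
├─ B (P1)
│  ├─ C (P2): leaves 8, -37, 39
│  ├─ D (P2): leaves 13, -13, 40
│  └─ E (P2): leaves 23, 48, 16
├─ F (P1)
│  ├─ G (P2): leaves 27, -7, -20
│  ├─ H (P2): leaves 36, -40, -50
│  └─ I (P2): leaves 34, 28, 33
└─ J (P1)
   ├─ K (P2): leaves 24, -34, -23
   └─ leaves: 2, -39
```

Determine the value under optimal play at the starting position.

2

C (P2): min(8, -37, 39) = -37
D (P2): min(13, -13, 40) = -13
E (P2): min(23, 48, 16) = 16
B (P1): max(-37, -13, 16) = 16
G (P2): min(27, -7, -20) = -20
H (P2): min(36, -40, -50) = -50
I (P2): min(34, 28, 33) = 28
F (P1): max(-20, -50, 28) = 28
K (P2): min(24, -34, -23) = -34
J (P1): max(-34, 2, -39) = 2
Root (P2): min(16, 28, 2) = 2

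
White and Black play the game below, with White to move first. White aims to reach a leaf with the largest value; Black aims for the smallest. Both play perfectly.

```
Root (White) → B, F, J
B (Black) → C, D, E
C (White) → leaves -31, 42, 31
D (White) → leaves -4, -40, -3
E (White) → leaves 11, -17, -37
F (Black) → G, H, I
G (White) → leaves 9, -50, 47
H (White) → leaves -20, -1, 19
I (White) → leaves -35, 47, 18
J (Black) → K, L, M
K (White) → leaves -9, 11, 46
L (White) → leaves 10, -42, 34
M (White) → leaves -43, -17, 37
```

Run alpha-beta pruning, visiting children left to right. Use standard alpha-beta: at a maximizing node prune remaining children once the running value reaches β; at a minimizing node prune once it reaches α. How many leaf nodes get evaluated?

C [α=-∞,β=+∞]: v=42
D [α=-∞,β=42]: v=-3
E [α=-∞,β=-3]: v=11 after child 1 ≥ β → β-cutoff, skip 2
B [α=-∞,β=+∞]: v=-3
G [α=-3,β=+∞]: v=47
H [α=-3,β=47]: v=19
I [α=-3,β=19]: v=47 after child 2 ≥ β → β-cutoff, skip 1
F [α=-3,β=+∞]: v=19
K [α=19,β=+∞]: v=46
L [α=19,β=46]: v=34
M [α=19,β=34]: v=37
J [α=19,β=+∞]: v=34
Root [α=-∞,β=+∞]: v=34
Leaves evaluated: 24 of 27.

24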